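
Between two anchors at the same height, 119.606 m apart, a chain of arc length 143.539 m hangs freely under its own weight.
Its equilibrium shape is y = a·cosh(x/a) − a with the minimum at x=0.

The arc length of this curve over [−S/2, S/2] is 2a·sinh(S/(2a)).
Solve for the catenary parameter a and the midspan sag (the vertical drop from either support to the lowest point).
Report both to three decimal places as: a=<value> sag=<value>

a=56.147 sag=34.976

seed: a₀ = √(S³/(24(L−S))) = √(119.606³/(24·23.933)) = 54.578960
iter 1: u=1.095715  f(a)=+1.478e+00  f'(a)=-9.869e-01  a ← 54.578960 − (+1.478e+00/-9.869e-01) = 56.077014
iter 2: u=1.066444  f(a)=+6.306e-02  f'(a)=-9.044e-01  a ← 56.077014 − (+6.306e-02/-9.044e-01) = 56.146738
iter 3: u=1.065120  f(a)=+1.260e-04  f'(a)=-9.007e-01  a ← 56.146738 − (+1.260e-04/-9.007e-01) = 56.146878
iter 4: u=1.065117  f(a)=+5.055e-10  f'(a)=-9.007e-01  a ← 56.146878 − (+5.055e-10/-9.007e-01) = 56.146878
iter 5: u=1.065117  f(a)=+2.842e-14  f'(a)=-9.007e-01  a ← 56.146878 − (+2.842e-14/-9.007e-01) = 56.146878
converged: |Δa| < 1e-12 after 5 iterations
sag = a·(cosh(S/(2a)) − 1) = 56.146878·(cosh(1.065117) − 1) = 34.975748
T_max/T_min = cosh(S/(2a)) = 1.622933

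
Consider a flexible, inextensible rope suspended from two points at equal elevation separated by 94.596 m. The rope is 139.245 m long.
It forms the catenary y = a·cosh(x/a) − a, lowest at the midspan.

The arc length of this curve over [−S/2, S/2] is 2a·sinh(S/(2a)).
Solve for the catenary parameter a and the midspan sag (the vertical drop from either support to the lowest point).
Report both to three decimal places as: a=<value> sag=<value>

a=29.913 sag=45.864

seed: a₀ = √(S³/(24(L−S))) = √(94.596³/(24·44.649)) = 28.105911
iter 1: u=1.682849  f(a)=+6.766e+00  f'(a)=-4.173e+00  a ← 28.105911 − (+6.766e+00/-4.173e+00) = 29.727265
iter 2: u=1.591065  f(a)=+6.296e-01  f'(a)=-3.429e+00  a ← 29.727265 − (+6.296e-01/-3.429e+00) = 29.910864
iter 3: u=1.581298  f(a)=+6.688e-03  f'(a)=-3.357e+00  a ← 29.910864 − (+6.688e-03/-3.357e+00) = 29.912856
iter 4: u=1.581193  f(a)=+7.724e-07  f'(a)=-3.356e+00  a ← 29.912856 − (+7.724e-07/-3.356e+00) = 29.912857
iter 5: u=1.581193  f(a)=+2.842e-14  f'(a)=-3.356e+00  a ← 29.912857 − (+2.842e-14/-3.356e+00) = 29.912857
converged: |Δa| < 1e-12 after 5 iterations
sag = a·(cosh(S/(2a)) − 1) = 29.912857·(cosh(1.581193) − 1) = 45.863601
T_max/T_min = cosh(S/(2a)) = 2.533240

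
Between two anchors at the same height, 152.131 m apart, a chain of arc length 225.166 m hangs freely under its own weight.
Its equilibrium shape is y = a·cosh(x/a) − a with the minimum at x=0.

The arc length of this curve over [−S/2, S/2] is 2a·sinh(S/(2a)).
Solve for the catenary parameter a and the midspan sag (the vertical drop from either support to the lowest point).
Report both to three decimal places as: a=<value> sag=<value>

seed: a₀ = √(S³/(24(L−S))) = √(152.131³/(24·73.035)) = 44.818307
iter 1: u=1.697197  f(a)=+1.127e+01  f'(a)=-4.300e+00  a ← 44.818307 − (+1.127e+01/-4.300e+00) = 47.439284
iter 2: u=1.603428  f(a)=+1.064e+00  f'(a)=-3.523e+00  a ← 47.439284 − (+1.064e+00/-3.523e+00) = 47.741376
iter 3: u=1.593283  f(a)=+1.168e-02  f'(a)=-3.446e+00  a ← 47.741376 − (+1.168e-02/-3.446e+00) = 47.744765
iter 4: u=1.593169  f(a)=+1.439e-06  f'(a)=-3.445e+00  a ← 47.744765 − (+1.439e-06/-3.445e+00) = 47.744765
iter 5: u=1.593169  f(a)=+2.842e-14  f'(a)=-3.445e+00  a ← 47.744765 − (+2.842e-14/-3.445e+00) = 47.744765
converged: |Δa| < 1e-12 after 5 iterations
sag = a·(cosh(S/(2a)) − 1) = 47.744765·(cosh(1.593169) − 1) = 74.543805
T_max/T_min = cosh(S/(2a)) = 2.561298

a=47.745 sag=74.544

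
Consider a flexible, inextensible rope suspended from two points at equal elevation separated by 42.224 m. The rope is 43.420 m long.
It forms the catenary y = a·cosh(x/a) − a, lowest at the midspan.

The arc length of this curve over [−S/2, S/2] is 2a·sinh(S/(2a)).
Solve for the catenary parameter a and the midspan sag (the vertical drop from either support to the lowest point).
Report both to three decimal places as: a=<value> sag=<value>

seed: a₀ = √(S³/(24(L−S))) = √(42.224³/(24·1.196)) = 51.211542
iter 1: u=0.412251  f(a)=+1.020e-02  f'(a)=-4.751e-02  a ← 51.211542 − (+1.020e-02/-4.751e-02) = 51.426337
iter 2: u=0.410529  f(a)=+6.456e-05  f'(a)=-4.691e-02  a ← 51.426337 − (+6.456e-05/-4.691e-02) = 51.427714
iter 3: u=0.410518  f(a)=+2.620e-09  f'(a)=-4.690e-02  a ← 51.427714 − (+2.620e-09/-4.690e-02) = 51.427714
iter 4: u=0.410518  f(a)=+7.105e-15  f'(a)=-4.690e-02  a ← 51.427714 − (+7.105e-15/-4.690e-02) = 51.427714
converged: |Δa| < 1e-12 after 4 iterations
sag = a·(cosh(S/(2a)) − 1) = 51.427714·(cosh(0.410518) − 1) = 4.394628
T_max/T_min = cosh(S/(2a)) = 1.085453

a=51.428 sag=4.395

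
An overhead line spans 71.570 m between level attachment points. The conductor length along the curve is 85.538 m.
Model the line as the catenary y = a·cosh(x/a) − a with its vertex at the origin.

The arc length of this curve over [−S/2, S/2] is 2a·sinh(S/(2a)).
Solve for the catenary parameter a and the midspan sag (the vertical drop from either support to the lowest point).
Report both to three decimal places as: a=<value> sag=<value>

a=33.997 sag=20.638

seed: a₀ = √(S³/(24(L−S))) = √(71.570³/(24·13.968)) = 33.069208
iter 1: u=1.082124  f(a)=+8.410e-01  f'(a)=-9.479e-01  a ← 33.069208 − (+8.410e-01/-9.479e-01) = 33.956408
iter 2: u=1.053851  f(a)=+3.503e-02  f'(a)=-8.704e-01  a ← 33.956408 − (+3.503e-02/-8.704e-01) = 33.996655
iter 3: u=1.052604  f(a)=+6.664e-05  f'(a)=-8.671e-01  a ← 33.996655 − (+6.664e-05/-8.671e-01) = 33.996732
iter 4: u=1.052601  f(a)=+2.422e-10  f'(a)=-8.671e-01  a ← 33.996732 − (+2.422e-10/-8.671e-01) = 33.996732
iter 5: u=1.052601  f(a)=+0.000e+00  f'(a)=-8.671e-01  a ← 33.996732 − (+0.000e+00/-8.671e-01) = 33.996732
converged: |Δa| < 1e-12 after 5 iterations
sag = a·(cosh(S/(2a)) − 1) = 33.996732·(cosh(1.052601) − 1) = 20.638103
T_max/T_min = cosh(S/(2a)) = 1.607061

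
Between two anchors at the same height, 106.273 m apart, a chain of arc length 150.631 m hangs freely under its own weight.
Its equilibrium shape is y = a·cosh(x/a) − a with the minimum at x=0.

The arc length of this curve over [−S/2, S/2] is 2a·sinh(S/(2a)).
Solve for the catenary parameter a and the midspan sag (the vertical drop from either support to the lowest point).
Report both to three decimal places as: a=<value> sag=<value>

a=35.505 sag=47.760

seed: a₀ = √(S³/(24(L−S))) = √(106.273³/(24·44.358)) = 33.577071
iter 1: u=1.582523  f(a)=+5.897e+00  f'(a)=-3.366e+00  a ← 33.577071 − (+5.897e+00/-3.366e+00) = 35.329207
iter 2: u=1.504039  f(a)=+4.931e-01  f'(a)=-2.825e+00  a ← 35.329207 − (+4.931e-01/-2.825e+00) = 35.503771
iter 3: u=1.496644  f(a)=+4.141e-03  f'(a)=-2.777e+00  a ← 35.503771 − (+4.141e-03/-2.777e+00) = 35.505262
iter 4: u=1.496581  f(a)=+2.976e-07  f'(a)=-2.777e+00  a ← 35.505262 − (+2.976e-07/-2.777e+00) = 35.505262
iter 5: u=1.496581  f(a)=-2.842e-14  f'(a)=-2.777e+00  a ← 35.505262 − (-2.842e-14/-2.777e+00) = 35.505262
converged: |Δa| < 1e-12 after 5 iterations
sag = a·(cosh(S/(2a)) − 1) = 35.505262·(cosh(1.496581) − 1) = 47.759666
T_max/T_min = cosh(S/(2a)) = 2.345143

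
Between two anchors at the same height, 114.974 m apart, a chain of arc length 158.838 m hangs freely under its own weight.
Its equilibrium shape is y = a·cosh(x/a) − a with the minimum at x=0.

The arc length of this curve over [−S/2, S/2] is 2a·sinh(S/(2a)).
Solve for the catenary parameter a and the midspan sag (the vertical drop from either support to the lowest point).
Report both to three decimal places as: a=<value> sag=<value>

seed: a₀ = √(S³/(24(L−S))) = √(114.974³/(24·43.864)) = 37.996161
iter 1: u=1.512969  f(a)=+5.303e+00  f'(a)=-2.882e+00  a ← 37.996161 − (+5.303e+00/-2.882e+00) = 39.835869
iter 2: u=1.443096  f(a)=+4.095e-01  f'(a)=-2.453e+00  a ← 39.835869 − (+4.095e-01/-2.453e+00) = 40.002792
iter 3: u=1.437075  f(a)=+2.893e-03  f'(a)=-2.418e+00  a ← 40.002792 − (+2.893e-03/-2.418e+00) = 40.003988
iter 4: u=1.437032  f(a)=+1.466e-07  f'(a)=-2.418e+00  a ← 40.003988 − (+1.466e-07/-2.418e+00) = 40.003988
iter 5: u=1.437032  f(a)=-2.842e-14  f'(a)=-2.418e+00  a ← 40.003988 − (-2.842e-14/-2.418e+00) = 40.003988
converged: |Δa| < 1e-12 after 5 iterations
sag = a·(cosh(S/(2a)) − 1) = 40.003988·(cosh(1.437032) − 1) = 48.921242
T_max/T_min = cosh(S/(2a)) = 2.222909

a=40.004 sag=48.921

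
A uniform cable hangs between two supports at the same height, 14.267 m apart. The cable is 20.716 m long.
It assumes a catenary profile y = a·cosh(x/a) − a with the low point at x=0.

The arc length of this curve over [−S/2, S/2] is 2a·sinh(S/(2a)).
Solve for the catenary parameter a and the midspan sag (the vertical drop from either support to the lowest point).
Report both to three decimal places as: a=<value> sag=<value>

a=4.599 sag=6.734

seed: a₀ = √(S³/(24(L−S))) = √(14.267³/(24·6.449)) = 4.331588
iter 1: u=1.646855  f(a)=+9.332e-01  f'(a)=-3.868e+00  a ← 4.331588 − (+9.332e-01/-3.868e+00) = 4.572875
iter 2: u=1.559960  f(a)=+8.365e-02  f'(a)=-3.203e+00  a ← 4.572875 − (+8.365e-02/-3.203e+00) = 4.598994
iter 3: u=1.551100  f(a)=+8.183e-04  f'(a)=-3.140e+00  a ← 4.598994 − (+8.183e-04/-3.140e+00) = 4.599255
iter 4: u=1.551012  f(a)=+8.001e-08  f'(a)=-3.140e+00  a ← 4.599255 − (+8.001e-08/-3.140e+00) = 4.599255
iter 5: u=1.551012  f(a)=-3.553e-15  f'(a)=-3.140e+00  a ← 4.599255 − (-3.553e-15/-3.140e+00) = 4.599255
converged: |Δa| < 1e-12 after 5 iterations
sag = a·(cosh(S/(2a)) − 1) = 4.599255·(cosh(1.551012) − 1) = 6.733940
T_max/T_min = cosh(S/(2a)) = 2.464137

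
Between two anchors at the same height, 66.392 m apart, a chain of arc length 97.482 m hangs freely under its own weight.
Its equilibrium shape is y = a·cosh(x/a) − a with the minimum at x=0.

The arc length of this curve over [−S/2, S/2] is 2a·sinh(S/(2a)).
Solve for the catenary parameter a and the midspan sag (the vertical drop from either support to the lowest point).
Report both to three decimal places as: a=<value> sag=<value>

a=21.068 sag=32.031

seed: a₀ = √(S³/(24(L−S))) = √(66.392³/(24·31.090)) = 19.804216
iter 1: u=1.676209  f(a)=+4.672e+00  f'(a)=-4.115e+00  a ← 19.804216 − (+4.672e+00/-4.115e+00) = 20.939409
iter 2: u=1.585336  f(a)=+4.318e-01  f'(a)=-3.387e+00  a ← 20.939409 − (+4.318e-01/-3.387e+00) = 21.066901
iter 3: u=1.575742  f(a)=+4.518e-03  f'(a)=-3.316e+00  a ← 21.066901 − (+4.518e-03/-3.316e+00) = 21.068264
iter 4: u=1.575640  f(a)=+5.061e-07  f'(a)=-3.315e+00  a ← 21.068264 − (+5.061e-07/-3.315e+00) = 21.068264
iter 5: u=1.575640  f(a)=+1.421e-14  f'(a)=-3.315e+00  a ← 21.068264 − (+1.421e-14/-3.315e+00) = 21.068264
converged: |Δa| < 1e-12 after 5 iterations
sag = a·(cosh(S/(2a)) − 1) = 21.068264·(cosh(1.575640) − 1) = 32.031235
T_max/T_min = cosh(S/(2a)) = 2.520355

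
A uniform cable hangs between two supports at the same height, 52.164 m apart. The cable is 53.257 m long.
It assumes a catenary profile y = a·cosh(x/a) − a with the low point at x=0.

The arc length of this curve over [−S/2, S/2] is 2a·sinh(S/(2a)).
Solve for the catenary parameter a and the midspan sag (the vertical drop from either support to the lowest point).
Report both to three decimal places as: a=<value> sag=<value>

a=73.790 sag=4.658

seed: a₀ = √(S³/(24(L−S))) = √(52.164³/(24·1.093)) = 73.559815
iter 1: u=0.354569  f(a)=+6.891e-03  f'(a)=-3.009e-02  a ← 73.559815 − (+6.891e-03/-3.009e-02) = 73.788813
iter 2: u=0.353468  f(a)=+3.231e-05  f'(a)=-2.981e-02  a ← 73.788813 − (+3.231e-05/-2.981e-02) = 73.789897
iter 3: u=0.353463  f(a)=+7.179e-10  f'(a)=-2.981e-02  a ← 73.789897 − (+7.179e-10/-2.981e-02) = 73.789897
iter 4: u=0.353463  f(a)=+0.000e+00  f'(a)=-2.981e-02  a ← 73.789897 − (+0.000e+00/-2.981e-02) = 73.789897
converged: |Δa| < 1e-12 after 4 iterations
sag = a·(cosh(S/(2a)) − 1) = 73.789897·(cosh(0.353463) − 1) = 4.657703
T_max/T_min = cosh(S/(2a)) = 1.063121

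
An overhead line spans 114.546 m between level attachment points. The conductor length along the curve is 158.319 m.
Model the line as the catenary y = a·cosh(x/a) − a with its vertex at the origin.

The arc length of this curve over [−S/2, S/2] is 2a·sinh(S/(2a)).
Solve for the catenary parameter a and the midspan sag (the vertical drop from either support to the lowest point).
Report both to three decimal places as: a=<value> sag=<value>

a=39.825 sag=48.788

seed: a₀ = √(S³/(24(L−S))) = √(114.546³/(24·43.773)) = 37.823448
iter 1: u=1.514219  f(a)=+5.301e+00  f'(a)=-2.891e+00  a ← 37.823448 − (+5.301e+00/-2.891e+00) = 39.657336
iter 2: u=1.444197  f(a)=+4.099e-01  f'(a)=-2.459e+00  a ← 39.657336 − (+4.099e-01/-2.459e+00) = 39.824017
iter 3: u=1.438152  f(a)=+2.905e-03  f'(a)=-2.425e+00  a ← 39.824017 − (+2.905e-03/-2.425e+00) = 39.825215
iter 4: u=1.438109  f(a)=+1.482e-07  f'(a)=-2.424e+00  a ← 39.825215 − (+1.482e-07/-2.424e+00) = 39.825215
iter 5: u=1.438109  f(a)=+2.842e-14  f'(a)=-2.424e+00  a ← 39.825215 − (+2.842e-14/-2.424e+00) = 39.825215
converged: |Δa| < 1e-12 after 5 iterations
sag = a·(cosh(S/(2a)) − 1) = 39.825215·(cosh(1.438109) − 1) = 48.787844
T_max/T_min = cosh(S/(2a)) = 2.225049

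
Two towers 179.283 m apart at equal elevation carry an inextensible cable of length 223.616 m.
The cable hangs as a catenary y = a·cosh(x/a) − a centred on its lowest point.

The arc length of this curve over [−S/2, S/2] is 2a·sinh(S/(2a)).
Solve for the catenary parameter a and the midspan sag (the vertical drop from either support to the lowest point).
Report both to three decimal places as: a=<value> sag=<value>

a=76.181 sag=59.113

seed: a₀ = √(S³/(24(L−S))) = √(179.283³/(24·44.333)) = 73.593505
iter 1: u=1.218063  f(a)=+3.407e+00  f'(a)=-1.393e+00  a ← 73.593505 − (+3.407e+00/-1.393e+00) = 76.039066
iter 2: u=1.178887  f(a)=+1.772e-01  f'(a)=-1.252e+00  a ← 76.039066 − (+1.772e-01/-1.252e+00) = 76.180637
iter 3: u=1.176697  f(a)=+5.376e-04  f'(a)=-1.244e+00  a ← 76.180637 − (+5.376e-04/-1.244e+00) = 76.181069
iter 4: u=1.176690  f(a)=+4.980e-09  f'(a)=-1.244e+00  a ← 76.181069 − (+4.980e-09/-1.244e+00) = 76.181069
iter 5: u=1.176690  f(a)=+0.000e+00  f'(a)=-1.244e+00  a ← 76.181069 − (+0.000e+00/-1.244e+00) = 76.181069
converged: |Δa| < 1e-12 after 5 iterations
sag = a·(cosh(S/(2a)) − 1) = 76.181069·(cosh(1.176690) − 1) = 59.113366
T_max/T_min = cosh(S/(2a)) = 1.775959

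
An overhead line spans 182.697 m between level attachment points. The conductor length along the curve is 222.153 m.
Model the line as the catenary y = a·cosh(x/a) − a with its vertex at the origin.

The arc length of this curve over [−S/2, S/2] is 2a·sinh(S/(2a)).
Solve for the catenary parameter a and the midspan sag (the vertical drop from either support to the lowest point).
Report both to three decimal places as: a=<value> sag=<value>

seed: a₀ = √(S³/(24(L−S))) = √(182.697³/(24·39.456)) = 80.248140
iter 1: u=1.138325  f(a)=+2.637e+00  f'(a)=-1.117e+00  a ← 80.248140 − (+2.637e+00/-1.117e+00) = 82.608994
iter 2: u=1.105794  f(a)=+1.208e-01  f'(a)=-1.017e+00  a ← 82.608994 − (+1.208e-01/-1.017e+00) = 82.727852
iter 3: u=1.104205  f(a)=+2.807e-04  f'(a)=-1.012e+00  a ← 82.727852 − (+2.807e-04/-1.012e+00) = 82.728129
iter 4: u=1.104201  f(a)=+1.523e-09  f'(a)=-1.012e+00  a ← 82.728129 − (+1.523e-09/-1.012e+00) = 82.728129
iter 5: u=1.104201  f(a)=-5.684e-14  f'(a)=-1.012e+00  a ← 82.728129 − (-5.684e-14/-1.012e+00) = 82.728129
converged: |Δa| < 1e-12 after 5 iterations
sag = a·(cosh(S/(2a)) − 1) = 82.728129·(cosh(1.104201) − 1) = 55.770723
T_max/T_min = cosh(S/(2a)) = 1.674145

a=82.728 sag=55.771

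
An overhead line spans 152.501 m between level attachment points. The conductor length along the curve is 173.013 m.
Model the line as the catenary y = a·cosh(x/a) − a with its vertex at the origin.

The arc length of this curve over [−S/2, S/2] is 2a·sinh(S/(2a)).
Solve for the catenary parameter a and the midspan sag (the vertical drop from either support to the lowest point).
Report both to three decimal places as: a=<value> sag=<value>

seed: a₀ = √(S³/(24(L−S))) = √(152.501³/(24·20.512)) = 84.878835
iter 1: u=0.898345  f(a)=+8.438e-01  f'(a)=-5.235e-01  a ← 84.878835 − (+8.438e-01/-5.235e-01) = 86.490706
iter 2: u=0.881603  f(a)=+2.463e-02  f'(a)=-4.933e-01  a ← 86.490706 − (+2.463e-02/-4.933e-01) = 86.540645
iter 3: u=0.881095  f(a)=+2.240e-05  f'(a)=-4.924e-01  a ← 86.540645 − (+2.240e-05/-4.924e-01) = 86.540690
iter 4: u=0.881094  f(a)=+1.859e-11  f'(a)=-4.924e-01  a ← 86.540690 − (+1.859e-11/-4.924e-01) = 86.540690
converged: |Δa| < 1e-12 after 4 iterations
sag = a·(cosh(S/(2a)) − 1) = 86.540690·(cosh(0.881094) − 1) = 35.822154
T_max/T_min = cosh(S/(2a)) = 1.413934

a=86.541 sag=35.822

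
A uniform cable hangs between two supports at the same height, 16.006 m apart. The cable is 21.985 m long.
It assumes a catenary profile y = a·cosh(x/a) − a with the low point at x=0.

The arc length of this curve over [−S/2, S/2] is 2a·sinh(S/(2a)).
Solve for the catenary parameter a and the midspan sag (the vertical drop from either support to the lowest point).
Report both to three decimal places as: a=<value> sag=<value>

seed: a₀ = √(S³/(24(L−S))) = √(16.006³/(24·5.979)) = 5.345697
iter 1: u=1.497092  f(a)=+7.069e-01  f'(a)=-2.780e+00  a ← 5.345697 − (+7.069e-01/-2.780e+00) = 5.599973
iter 2: u=1.429114  f(a)=+5.357e-02  f'(a)=-2.373e+00  a ← 5.599973 − (+5.357e-02/-2.373e+00) = 5.622544
iter 3: u=1.423377  f(a)=+3.634e-04  f'(a)=-2.341e+00  a ← 5.622544 − (+3.634e-04/-2.341e+00) = 5.622699
iter 4: u=1.423338  f(a)=+1.697e-08  f'(a)=-2.341e+00  a ← 5.622699 − (+1.697e-08/-2.341e+00) = 5.622699
iter 5: u=1.423338  f(a)=-3.553e-15  f'(a)=-2.341e+00  a ← 5.622699 − (-3.553e-15/-2.341e+00) = 5.622699
converged: |Δa| < 1e-12 after 5 iterations
sag = a·(cosh(S/(2a)) − 1) = 5.622699·(cosh(1.423338) − 1) = 6.724357
T_max/T_min = cosh(S/(2a)) = 2.195931

a=5.623 sag=6.724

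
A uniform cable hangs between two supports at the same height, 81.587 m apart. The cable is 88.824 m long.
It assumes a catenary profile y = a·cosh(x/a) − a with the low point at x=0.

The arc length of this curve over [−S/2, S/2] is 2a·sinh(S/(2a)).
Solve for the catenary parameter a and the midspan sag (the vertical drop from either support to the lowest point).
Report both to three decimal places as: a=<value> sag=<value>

a=56.647 sag=15.334

seed: a₀ = √(S³/(24(L−S))) = √(81.587³/(24·7.237)) = 55.917345
iter 1: u=0.729532  f(a)=+1.950e-01  f'(a)=-2.729e-01  a ← 55.917345 − (+1.950e-01/-2.729e-01) = 56.632077
iter 2: u=0.720325  f(a)=+3.803e-03  f'(a)=-2.623e-01  a ← 56.632077 − (+3.803e-03/-2.623e-01) = 56.646572
iter 3: u=0.720141  f(a)=+1.509e-06  f'(a)=-2.621e-01  a ← 56.646572 − (+1.509e-06/-2.621e-01) = 56.646578
iter 4: u=0.720141  f(a)=+2.132e-13  f'(a)=-2.621e-01  a ← 56.646578 − (+2.132e-13/-2.621e-01) = 56.646578
converged: |Δa| < 1e-12 after 4 iterations
sag = a·(cosh(S/(2a)) − 1) = 56.646578·(cosh(0.720141) − 1) = 15.334396
T_max/T_min = cosh(S/(2a)) = 1.270703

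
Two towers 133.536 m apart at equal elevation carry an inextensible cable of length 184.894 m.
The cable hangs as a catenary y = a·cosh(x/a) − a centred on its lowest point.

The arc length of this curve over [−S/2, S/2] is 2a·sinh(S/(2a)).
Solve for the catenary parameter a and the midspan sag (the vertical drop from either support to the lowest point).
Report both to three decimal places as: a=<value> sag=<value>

seed: a₀ = √(S³/(24(L−S))) = √(133.536³/(24·51.358)) = 43.952934
iter 1: u=1.519079  f(a)=+6.262e+00  f'(a)=-2.923e+00  a ← 43.952934 − (+6.262e+00/-2.923e+00) = 46.095503
iter 2: u=1.448471  f(a)=+4.870e-01  f'(a)=-2.484e+00  a ← 46.095503 − (+4.870e-01/-2.484e+00) = 46.291542
iter 3: u=1.442337  f(a)=+3.495e-03  f'(a)=-2.449e+00  a ← 46.291542 − (+3.495e-03/-2.449e+00) = 46.292969
iter 4: u=1.442292  f(a)=+1.828e-07  f'(a)=-2.448e+00  a ← 46.292969 − (+1.828e-07/-2.448e+00) = 46.292969
iter 5: u=1.442292  f(a)=+0.000e+00  f'(a)=-2.448e+00  a ← 46.292969 − (+0.000e+00/-2.448e+00) = 46.292969
converged: |Δa| < 1e-12 after 5 iterations
sag = a·(cosh(S/(2a)) − 1) = 46.292969·(cosh(1.442292) − 1) = 57.097005
T_max/T_min = cosh(S/(2a)) = 2.233384

a=46.293 sag=57.097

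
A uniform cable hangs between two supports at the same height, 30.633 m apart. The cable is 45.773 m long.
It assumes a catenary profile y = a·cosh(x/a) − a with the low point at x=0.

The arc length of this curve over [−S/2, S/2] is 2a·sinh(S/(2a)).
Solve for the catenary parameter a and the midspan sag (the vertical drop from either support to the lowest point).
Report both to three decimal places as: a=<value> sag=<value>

seed: a₀ = √(S³/(24(L−S))) = √(30.633³/(24·15.140)) = 8.894381
iter 1: u=1.722042  f(a)=+2.410e+00  f'(a)=-4.527e+00  a ← 8.894381 − (+2.410e+00/-4.527e+00) = 9.426757
iter 2: u=1.624790  f(a)=+2.333e-01  f'(a)=-3.689e+00  a ← 9.426757 − (+2.333e-01/-3.689e+00) = 9.490006
iter 3: u=1.613961  f(a)=+2.705e-03  f'(a)=-3.604e+00  a ← 9.490006 − (+2.705e-03/-3.604e+00) = 9.490756
iter 4: u=1.613833  f(a)=+3.728e-07  f'(a)=-3.603e+00  a ← 9.490756 − (+3.728e-07/-3.603e+00) = 9.490756
iter 5: u=1.613833  f(a)=+7.105e-15  f'(a)=-3.603e+00  a ← 9.490756 − (+7.105e-15/-3.603e+00) = 9.490756
converged: |Δa| < 1e-12 after 5 iterations
sag = a·(cosh(S/(2a)) − 1) = 9.490756·(cosh(1.613833) − 1) = 15.285570
T_max/T_min = cosh(S/(2a)) = 2.610575

a=9.491 sag=15.286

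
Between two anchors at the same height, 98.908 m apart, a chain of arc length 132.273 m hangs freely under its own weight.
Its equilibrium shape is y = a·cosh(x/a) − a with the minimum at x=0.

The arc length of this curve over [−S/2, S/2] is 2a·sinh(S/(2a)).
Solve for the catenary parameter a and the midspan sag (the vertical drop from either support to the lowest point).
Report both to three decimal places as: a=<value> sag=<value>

seed: a₀ = √(S³/(24(L−S))) = √(98.908³/(24·33.365)) = 34.761295
iter 1: u=1.422674  f(a)=+3.544e+00  f'(a)=-2.337e+00  a ← 34.761295 − (+3.544e+00/-2.337e+00) = 36.277496
iter 2: u=1.363214  f(a)=+2.451e-01  f'(a)=-2.024e+00  a ← 36.277496 − (+2.451e-01/-2.024e+00) = 36.398552
iter 3: u=1.358680  f(a)=+1.364e-03  f'(a)=-2.002e+00  a ← 36.398552 − (+1.364e-03/-2.002e+00) = 36.399234
iter 4: u=1.358655  f(a)=+4.280e-08  f'(a)=-2.002e+00  a ← 36.399234 − (+4.280e-08/-2.002e+00) = 36.399234
iter 5: u=1.358655  f(a)=-2.842e-14  f'(a)=-2.002e+00  a ← 36.399234 − (-2.842e-14/-2.002e+00) = 36.399234
converged: |Δa| < 1e-12 after 5 iterations
sag = a·(cosh(S/(2a)) − 1) = 36.399234·(cosh(1.358655) − 1) = 39.092096
T_max/T_min = cosh(S/(2a)) = 2.073981

a=36.399 sag=39.092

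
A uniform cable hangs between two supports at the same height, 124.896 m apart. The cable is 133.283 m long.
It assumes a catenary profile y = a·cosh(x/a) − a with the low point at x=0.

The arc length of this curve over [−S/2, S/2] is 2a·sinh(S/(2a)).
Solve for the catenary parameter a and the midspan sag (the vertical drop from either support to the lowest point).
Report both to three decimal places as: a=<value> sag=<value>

a=99.358 sag=20.279

seed: a₀ = √(S³/(24(L−S))) = √(124.896³/(24·8.387)) = 98.381593
iter 1: u=0.634753  f(a)=+1.706e-01  f'(a)=-1.775e-01  a ← 98.381593 − (+1.706e-01/-1.775e-01) = 99.342838
iter 2: u=0.628611  f(a)=+2.532e-03  f'(a)=-1.722e-01  a ← 99.342838 − (+2.532e-03/-1.722e-01) = 99.357542
iter 3: u=0.628518  f(a)=+5.768e-07  f'(a)=-1.722e-01  a ← 99.357542 − (+5.768e-07/-1.722e-01) = 99.357545
iter 4: u=0.628518  f(a)=+2.842e-14  f'(a)=-1.722e-01  a ← 99.357545 − (+2.842e-14/-1.722e-01) = 99.357545
converged: |Δa| < 1e-12 after 4 iterations
sag = a·(cosh(S/(2a)) − 1) = 99.357545·(cosh(0.628518) − 1) = 20.279453
T_max/T_min = cosh(S/(2a)) = 1.204106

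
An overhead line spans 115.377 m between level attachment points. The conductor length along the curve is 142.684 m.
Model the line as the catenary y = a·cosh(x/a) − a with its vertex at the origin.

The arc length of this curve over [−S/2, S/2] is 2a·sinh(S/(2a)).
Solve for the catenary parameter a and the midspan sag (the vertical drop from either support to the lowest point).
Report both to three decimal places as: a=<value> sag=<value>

a=50.043 sag=37.101

seed: a₀ = √(S³/(24(L−S))) = √(115.377³/(24·27.307)) = 48.410130
iter 1: u=1.191662  f(a)=+2.006e+00  f'(a)=-1.297e+00  a ← 48.410130 − (+2.006e+00/-1.297e+00) = 49.956936
iter 2: u=1.154765  f(a)=+1.001e-01  f'(a)=-1.170e+00  a ← 49.956936 − (+1.001e-01/-1.170e+00) = 50.042519
iter 3: u=1.152790  f(a)=+2.787e-04  f'(a)=-1.164e+00  a ← 50.042519 − (+2.787e-04/-1.164e+00) = 50.042758
iter 4: u=1.152784  f(a)=+2.172e-09  f'(a)=-1.164e+00  a ← 50.042758 − (+2.172e-09/-1.164e+00) = 50.042758
iter 5: u=1.152784  f(a)=+0.000e+00  f'(a)=-1.164e+00  a ← 50.042758 − (+0.000e+00/-1.164e+00) = 50.042758
converged: |Δa| < 1e-12 after 5 iterations
sag = a·(cosh(S/(2a)) − 1) = 50.042758·(cosh(1.152784) − 1) = 37.100564
T_max/T_min = cosh(S/(2a)) = 1.741377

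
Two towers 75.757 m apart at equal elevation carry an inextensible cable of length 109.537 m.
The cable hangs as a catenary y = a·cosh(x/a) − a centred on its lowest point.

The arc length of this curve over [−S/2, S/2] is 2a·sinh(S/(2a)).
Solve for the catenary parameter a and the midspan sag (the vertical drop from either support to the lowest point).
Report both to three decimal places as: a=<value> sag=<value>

seed: a₀ = √(S³/(24(L−S))) = √(75.757³/(24·33.780)) = 23.157875
iter 1: u=1.635664  f(a)=+4.818e+00  f'(a)=-3.776e+00  a ← 23.157875 − (+4.818e+00/-3.776e+00) = 24.433620
iter 2: u=1.550262  f(a)=+4.267e-01  f'(a)=-3.134e+00  a ← 24.433620 − (+4.267e-01/-3.134e+00) = 24.569771
iter 3: u=1.541671  f(a)=+4.067e-03  f'(a)=-3.075e+00  a ← 24.569771 − (+4.067e-03/-3.075e+00) = 24.571094
iter 4: u=1.541588  f(a)=+3.773e-07  f'(a)=-3.074e+00  a ← 24.571094 − (+3.773e-07/-3.074e+00) = 24.571094
iter 5: u=1.541588  f(a)=+0.000e+00  f'(a)=-3.074e+00  a ← 24.571094 − (+0.000e+00/-3.074e+00) = 24.571094
converged: |Δa| < 1e-12 after 5 iterations
sag = a·(cosh(S/(2a)) − 1) = 24.571094·(cosh(1.541588) − 1) = 35.456627
T_max/T_min = cosh(S/(2a)) = 2.443022

a=24.571 sag=35.457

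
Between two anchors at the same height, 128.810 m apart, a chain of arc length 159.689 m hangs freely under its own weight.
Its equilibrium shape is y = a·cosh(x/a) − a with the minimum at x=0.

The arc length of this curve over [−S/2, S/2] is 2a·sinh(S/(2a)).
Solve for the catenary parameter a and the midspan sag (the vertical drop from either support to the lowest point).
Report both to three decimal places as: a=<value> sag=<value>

a=55.535 sag=41.724

seed: a₀ = √(S³/(24(L−S))) = √(128.810³/(24·30.879)) = 53.701589
iter 1: u=1.199313  f(a)=+2.298e+00  f'(a)=-1.324e+00  a ← 53.701589 − (+2.298e+00/-1.324e+00) = 55.437278
iter 2: u=1.161763  f(a)=+1.161e-01  f'(a)=-1.193e+00  a ← 55.437278 − (+1.161e-01/-1.193e+00) = 55.534588
iter 3: u=1.159728  f(a)=+3.314e-04  f'(a)=-1.187e+00  a ← 55.534588 − (+3.314e-04/-1.187e+00) = 55.534867
iter 4: u=1.159722  f(a)=+2.716e-09  f'(a)=-1.187e+00  a ← 55.534867 − (+2.716e-09/-1.187e+00) = 55.534867
iter 5: u=1.159722  f(a)=+0.000e+00  f'(a)=-1.187e+00  a ← 55.534867 − (+0.000e+00/-1.187e+00) = 55.534867
converged: |Δa| < 1e-12 after 5 iterations
sag = a·(cosh(S/(2a)) − 1) = 55.534867·(cosh(1.159722) − 1) = 41.723889
T_max/T_min = cosh(S/(2a)) = 1.751310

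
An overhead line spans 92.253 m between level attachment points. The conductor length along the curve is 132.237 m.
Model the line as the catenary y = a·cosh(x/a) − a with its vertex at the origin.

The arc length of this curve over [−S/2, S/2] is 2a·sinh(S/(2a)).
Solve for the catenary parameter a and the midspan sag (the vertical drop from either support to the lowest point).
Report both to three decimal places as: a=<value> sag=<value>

a=30.304 sag=42.428

seed: a₀ = √(S³/(24(L−S))) = √(92.253³/(24·39.984)) = 28.603686
iter 1: u=1.612607  f(a)=+5.533e+00  f'(a)=-3.594e+00  a ← 28.603686 − (+5.533e+00/-3.594e+00) = 30.143282
iter 2: u=1.530241  f(a)=+4.781e-01  f'(a)=-2.997e+00  a ← 30.143282 − (+4.781e-01/-2.997e+00) = 30.302804
iter 3: u=1.522186  f(a)=+4.316e-03  f'(a)=-2.943e+00  a ← 30.302804 − (+4.316e-03/-2.943e+00) = 30.304271
iter 4: u=1.522112  f(a)=+3.588e-07  f'(a)=-2.943e+00  a ← 30.304271 − (+3.588e-07/-2.943e+00) = 30.304271
iter 5: u=1.522112  f(a)=+0.000e+00  f'(a)=-2.943e+00  a ← 30.304271 − (+0.000e+00/-2.943e+00) = 30.304271
converged: |Δa| < 1e-12 after 5 iterations
sag = a·(cosh(S/(2a)) − 1) = 30.304271·(cosh(1.522112) − 1) = 42.428149
T_max/T_min = cosh(S/(2a)) = 2.400072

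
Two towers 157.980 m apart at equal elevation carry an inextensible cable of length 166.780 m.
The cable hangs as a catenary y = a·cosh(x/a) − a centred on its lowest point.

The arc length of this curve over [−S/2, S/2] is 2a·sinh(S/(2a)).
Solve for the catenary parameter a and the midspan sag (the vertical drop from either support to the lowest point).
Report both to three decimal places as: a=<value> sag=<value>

a=137.760 sag=23.273

seed: a₀ = √(S³/(24(L−S))) = √(157.980³/(24·8.800)) = 136.633190
iter 1: u=0.578117  f(a)=+1.482e-01  f'(a)=-1.332e-01  a ← 136.633190 − (+1.482e-01/-1.332e-01) = 137.746304
iter 2: u=0.573446  f(a)=+1.831e-03  f'(a)=-1.299e-01  a ← 137.746304 − (+1.831e-03/-1.299e-01) = 137.760400
iter 3: u=0.573387  f(a)=+2.871e-07  f'(a)=-1.299e-01  a ← 137.760400 − (+2.871e-07/-1.299e-01) = 137.760402
iter 4: u=0.573387  f(a)=-2.842e-14  f'(a)=-1.299e-01  a ← 137.760402 − (-2.842e-14/-1.299e-01) = 137.760402
converged: |Δa| < 1e-12 after 4 iterations
sag = a·(cosh(S/(2a)) − 1) = 137.760402·(cosh(0.573387) − 1) = 23.273198
T_max/T_min = cosh(S/(2a)) = 1.168940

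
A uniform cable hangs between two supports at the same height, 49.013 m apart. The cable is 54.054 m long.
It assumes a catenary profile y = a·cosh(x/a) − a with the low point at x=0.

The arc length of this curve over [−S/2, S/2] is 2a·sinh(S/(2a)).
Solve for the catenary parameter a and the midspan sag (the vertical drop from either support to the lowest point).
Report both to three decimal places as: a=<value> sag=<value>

seed: a₀ = √(S³/(24(L−S))) = √(49.013³/(24·5.041)) = 31.196291
iter 1: u=0.785558  f(a)=+1.578e-01  f'(a)=-3.436e-01  a ← 31.196291 − (+1.578e-01/-3.436e-01) = 31.655722
iter 2: u=0.774157  f(a)=+3.555e-03  f'(a)=-3.283e-01  a ← 31.655722 − (+3.555e-03/-3.283e-01) = 31.666550
iter 3: u=0.773892  f(a)=+1.895e-06  f'(a)=-3.279e-01  a ← 31.666550 − (+1.895e-06/-3.279e-01) = 31.666556
iter 4: u=0.773892  f(a)=+5.400e-13  f'(a)=-3.279e-01  a ← 31.666556 − (+5.400e-13/-3.279e-01) = 31.666556
converged: |Δa| < 1e-12 after 4 iterations
sag = a·(cosh(S/(2a)) − 1) = 31.666556·(cosh(0.773892) − 1) = 9.965517
T_max/T_min = cosh(S/(2a)) = 1.314702

a=31.667 sag=9.966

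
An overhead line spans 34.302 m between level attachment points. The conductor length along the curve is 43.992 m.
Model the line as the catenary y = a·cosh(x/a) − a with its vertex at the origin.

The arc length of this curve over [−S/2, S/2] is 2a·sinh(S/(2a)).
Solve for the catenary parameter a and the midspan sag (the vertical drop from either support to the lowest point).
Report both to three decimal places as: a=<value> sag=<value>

seed: a₀ = √(S³/(24(L−S))) = √(34.302³/(24·9.690)) = 13.173818
iter 1: u=1.301900  f(a)=+8.551e-01  f'(a)=-1.736e+00  a ← 13.173818 − (+8.551e-01/-1.736e+00) = 13.666401
iter 2: u=1.254976  f(a)=+5.030e-02  f'(a)=-1.537e+00  a ← 13.666401 − (+5.030e-02/-1.537e+00) = 13.699123
iter 3: u=1.251978  f(a)=+1.981e-04  f'(a)=-1.525e+00  a ← 13.699123 − (+1.981e-04/-1.525e+00) = 13.699252
iter 4: u=1.251966  f(a)=+3.100e-09  f'(a)=-1.525e+00  a ← 13.699252 − (+3.100e-09/-1.525e+00) = 13.699252
iter 5: u=1.251966  f(a)=-7.105e-15  f'(a)=-1.525e+00  a ← 13.699252 − (-7.105e-15/-1.525e+00) = 13.699252
converged: |Δa| < 1e-12 after 5 iterations
sag = a·(cosh(S/(2a)) − 1) = 13.699252·(cosh(1.251966) − 1) = 12.213940
T_max/T_min = cosh(S/(2a)) = 1.891577

a=13.699 sag=12.214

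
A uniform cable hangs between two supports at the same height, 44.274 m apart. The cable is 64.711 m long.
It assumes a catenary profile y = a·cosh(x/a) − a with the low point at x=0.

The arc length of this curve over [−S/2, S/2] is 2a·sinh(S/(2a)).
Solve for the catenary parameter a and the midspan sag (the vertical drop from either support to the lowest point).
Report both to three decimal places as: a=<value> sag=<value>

a=14.140 sag=21.171

seed: a₀ = √(S³/(24(L−S))) = √(44.274³/(24·20.437)) = 13.301755
iter 1: u=1.664216  f(a)=+3.024e+00  f'(a)=-4.013e+00  a ← 13.301755 − (+3.024e+00/-4.013e+00) = 14.055427
iter 2: u=1.574979  f(a)=+2.761e-01  f'(a)=-3.311e+00  a ← 14.055427 − (+2.761e-01/-3.311e+00) = 14.138814
iter 3: u=1.565690  f(a)=+2.811e-03  f'(a)=-3.243e+00  a ← 14.138814 − (+2.811e-03/-3.243e+00) = 14.139680
iter 4: u=1.565594  f(a)=+2.979e-07  f'(a)=-3.243e+00  a ← 14.139680 − (+2.979e-07/-3.243e+00) = 14.139681
iter 5: u=1.565594  f(a)=+1.421e-14  f'(a)=-3.243e+00  a ← 14.139681 − (+1.421e-14/-3.243e+00) = 14.139681
converged: |Δa| < 1e-12 after 5 iterations
sag = a·(cosh(S/(2a)) − 1) = 14.139681·(cosh(1.565594) − 1) = 21.170501
T_max/T_min = cosh(S/(2a)) = 2.497240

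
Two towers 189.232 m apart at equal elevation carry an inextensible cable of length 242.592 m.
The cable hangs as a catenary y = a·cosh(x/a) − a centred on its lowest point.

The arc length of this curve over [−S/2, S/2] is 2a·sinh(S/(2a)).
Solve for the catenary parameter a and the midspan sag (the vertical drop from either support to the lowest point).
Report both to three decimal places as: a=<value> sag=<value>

a=75.637 sag=67.309

seed: a₀ = √(S³/(24(L−S))) = √(189.232³/(24·53.360)) = 72.740844
iter 1: u=1.300727  f(a)=+4.700e+00  f'(a)=-1.731e+00  a ← 72.740844 − (+4.700e+00/-1.731e+00) = 75.456393
iter 2: u=1.253916  f(a)=+2.760e-01  f'(a)=-1.533e+00  a ← 75.456393 − (+2.760e-01/-1.533e+00) = 75.636449
iter 3: u=1.250931  f(a)=+1.083e-03  f'(a)=-1.521e+00  a ← 75.636449 − (+1.083e-03/-1.521e+00) = 75.637161
iter 4: u=1.250920  f(a)=+1.683e-08  f'(a)=-1.521e+00  a ← 75.637161 − (+1.683e-08/-1.521e+00) = 75.637161
iter 5: u=1.250920  f(a)=-2.842e-14  f'(a)=-1.521e+00  a ← 75.637161 − (-2.842e-14/-1.521e+00) = 75.637161
converged: |Δa| < 1e-12 after 5 iterations
sag = a·(cosh(S/(2a)) − 1) = 75.637161·(cosh(1.250920) − 1) = 67.309331
T_max/T_min = cosh(S/(2a)) = 1.889898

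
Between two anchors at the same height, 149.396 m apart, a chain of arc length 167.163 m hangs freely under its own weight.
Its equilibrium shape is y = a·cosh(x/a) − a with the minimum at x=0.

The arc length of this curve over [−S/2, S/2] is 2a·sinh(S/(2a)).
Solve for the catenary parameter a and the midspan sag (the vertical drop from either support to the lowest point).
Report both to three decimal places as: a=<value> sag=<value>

a=89.965 sag=32.834

seed: a₀ = √(S³/(24(L−S))) = √(149.396³/(24·17.767)) = 88.429218
iter 1: u=0.844721  f(a)=+6.448e-01  f'(a)=-4.312e-01  a ← 88.429218 − (+6.448e-01/-4.312e-01) = 89.924321
iter 2: u=0.830676  f(a)=+1.672e-02  f'(a)=-4.091e-01  a ← 89.924321 − (+1.672e-02/-4.091e-01) = 89.965175
iter 3: u=0.830299  f(a)=+1.190e-05  f'(a)=-4.086e-01  a ← 89.965175 − (+1.190e-05/-4.086e-01) = 89.965204
iter 4: u=0.830299  f(a)=+6.025e-12  f'(a)=-4.086e-01  a ← 89.965204 − (+6.025e-12/-4.086e-01) = 89.965204
converged: |Δa| < 1e-12 after 4 iterations
sag = a·(cosh(S/(2a)) − 1) = 89.965204·(cosh(0.830299) − 1) = 32.833839
T_max/T_min = cosh(S/(2a)) = 1.364962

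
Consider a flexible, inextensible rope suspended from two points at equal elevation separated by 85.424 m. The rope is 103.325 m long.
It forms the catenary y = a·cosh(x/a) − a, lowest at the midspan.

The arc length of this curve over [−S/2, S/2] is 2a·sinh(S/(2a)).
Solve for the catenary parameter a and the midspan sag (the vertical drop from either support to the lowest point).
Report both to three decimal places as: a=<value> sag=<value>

seed: a₀ = √(S³/(24(L−S))) = √(85.424³/(24·17.901)) = 38.091282
iter 1: u=1.121306  f(a)=+1.160e+00  f'(a)=-1.064e+00  a ← 38.091282 − (+1.160e+00/-1.064e+00) = 39.181688
iter 2: u=1.090101  f(a)=+5.166e-02  f'(a)=-9.707e-01  a ← 39.181688 − (+5.166e-02/-9.707e-01) = 39.234908
iter 3: u=1.088622  f(a)=+1.131e-04  f'(a)=-9.664e-01  a ← 39.234908 − (+1.131e-04/-9.664e-01) = 39.235025
iter 4: u=1.088619  f(a)=+5.447e-10  f'(a)=-9.664e-01  a ← 39.235025 − (+5.447e-10/-9.664e-01) = 39.235025
iter 5: u=1.088619  f(a)=-1.421e-14  f'(a)=-9.664e-01  a ← 39.235025 − (-1.421e-14/-9.664e-01) = 39.235025
converged: |Δa| < 1e-12 after 5 iterations
sag = a·(cosh(S/(2a)) − 1) = 39.235025·(cosh(1.088619) − 1) = 25.637165
T_max/T_min = cosh(S/(2a)) = 1.653425

a=39.235 sag=25.637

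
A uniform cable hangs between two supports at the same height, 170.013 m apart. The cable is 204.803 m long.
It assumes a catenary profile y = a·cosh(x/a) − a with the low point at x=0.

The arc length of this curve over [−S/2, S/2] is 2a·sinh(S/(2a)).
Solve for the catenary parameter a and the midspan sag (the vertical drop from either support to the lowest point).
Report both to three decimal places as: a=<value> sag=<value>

seed: a₀ = √(S³/(24(L−S))) = √(170.013³/(24·34.790)) = 76.716779
iter 1: u=1.108056  f(a)=+2.199e+00  f'(a)=-1.023e+00  a ← 76.716779 − (+2.199e+00/-1.023e+00) = 78.865900
iter 2: u=1.077861  f(a)=+9.580e-02  f'(a)=-9.359e-01  a ← 78.865900 − (+9.580e-02/-9.359e-01) = 78.968259
iter 3: u=1.076464  f(a)=+2.001e-04  f'(a)=-9.320e-01  a ← 78.968259 − (+2.001e-04/-9.320e-01) = 78.968473
iter 4: u=1.076461  f(a)=+8.772e-10  f'(a)=-9.320e-01  a ← 78.968473 − (+8.772e-10/-9.320e-01) = 78.968473
iter 5: u=1.076461  f(a)=+2.842e-14  f'(a)=-9.320e-01  a ← 78.968473 − (+2.842e-14/-9.320e-01) = 78.968473
converged: |Δa| < 1e-12 after 5 iterations
sag = a·(cosh(S/(2a)) − 1) = 78.968473·(cosh(1.076461) − 1) = 50.345435
T_max/T_min = cosh(S/(2a)) = 1.637538

a=78.968 sag=50.345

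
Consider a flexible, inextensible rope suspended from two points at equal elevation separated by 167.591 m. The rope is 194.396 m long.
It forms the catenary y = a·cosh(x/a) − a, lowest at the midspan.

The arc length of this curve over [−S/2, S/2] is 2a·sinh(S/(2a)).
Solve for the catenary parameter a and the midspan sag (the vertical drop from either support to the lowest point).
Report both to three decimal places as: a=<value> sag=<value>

seed: a₀ = √(S³/(24(L−S))) = √(167.591³/(24·26.805)) = 85.538674
iter 1: u=0.979621  f(a)=+1.316e+00  f'(a)=-6.890e-01  a ← 85.538674 − (+1.316e+00/-6.890e-01) = 87.448699
iter 2: u=0.958225  f(a)=+4.537e-02  f'(a)=-6.422e-01  a ← 87.448699 − (+4.537e-02/-6.422e-01) = 87.519342
iter 3: u=0.957451  f(a)=+5.819e-05  f'(a)=-6.406e-01  a ← 87.519342 − (+5.819e-05/-6.406e-01) = 87.519433
iter 4: u=0.957450  f(a)=+9.598e-11  f'(a)=-6.406e-01  a ← 87.519433 − (+9.598e-11/-6.406e-01) = 87.519433
iter 5: u=0.957450  f(a)=+2.842e-14  f'(a)=-6.406e-01  a ← 87.519433 − (+2.842e-14/-6.406e-01) = 87.519433
converged: |Δa| < 1e-12 after 5 iterations
sag = a·(cosh(S/(2a)) − 1) = 87.519433·(cosh(0.957450) − 1) = 43.274689
T_max/T_min = cosh(S/(2a)) = 1.494458

a=87.519 sag=43.275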